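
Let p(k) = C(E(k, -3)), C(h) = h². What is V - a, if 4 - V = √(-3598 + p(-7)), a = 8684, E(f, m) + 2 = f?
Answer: -8680 - I*√3517 ≈ -8680.0 - 59.304*I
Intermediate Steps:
E(f, m) = -2 + f
p(k) = (-2 + k)²
V = 4 - I*√3517 (V = 4 - √(-3598 + (-2 - 7)²) = 4 - √(-3598 + (-9)²) = 4 - √(-3598 + 81) = 4 - √(-3517) = 4 - I*√3517 ≈ 4.0 - 59.304*I)
V - a = (4 - I*√3517) - 1*8684 = (4 - I*√3517) - 8684 = -8680 - I*√3517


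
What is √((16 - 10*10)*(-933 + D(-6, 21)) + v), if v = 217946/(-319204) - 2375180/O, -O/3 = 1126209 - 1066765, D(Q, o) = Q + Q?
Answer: √4019716814198333882044026/7115535966 ≈ 281.77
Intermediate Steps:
D(Q, o) = 2*Q
O = -178332 (O = -3*(1126209 - 1066765) = -3*59444 = -178332)
v = 89912526331/7115535966 (v = 217946/(-319204) - 2375180/(-178332) = 217946*(-1/319204) - 2375180*(-1/178332) = -108973/159602 + 593795/44583 = 89912526331/7115535966 ≈ 12.636)
√((16 - 10*10)*(-933 + D(-6, 21)) + v) = √((16 - 10*10)*(-933 + 2*(-6)) + 89912526331/7115535966) = √((16 - 100)*(-933 - 12) + 89912526331/7115535966) = √(-84*(-945) + 89912526331/7115535966) = √(79380 + 89912526331/7115535966) = √(564921157507411/7115535966) = √4019716814198333882044026/7115535966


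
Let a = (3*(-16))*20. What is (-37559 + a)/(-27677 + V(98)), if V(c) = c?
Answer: 38519/27579 ≈ 1.3967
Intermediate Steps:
a = -960 (a = -48*20 = -960)
(-37559 + a)/(-27677 + V(98)) = (-37559 - 960)/(-27677 + 98) = -38519/(-27579) = -38519*(-1/27579) = 38519/27579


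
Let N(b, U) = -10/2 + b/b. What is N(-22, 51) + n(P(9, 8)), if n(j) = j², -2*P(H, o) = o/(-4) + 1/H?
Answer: -1007/324 ≈ -3.1080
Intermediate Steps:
P(H, o) = -1/(2*H) + o/8 (P(H, o) = -(o/(-4) + 1/H)/2 = -(o*(-¼) + 1/H)/2 = -(-o/4 + 1/H)/2 = -(1/H - o/4)/2 = -1/(2*H) + o/8)
N(b, U) = -4 (N(b, U) = -10*½ + 1 = -5 + 1 = -4)
N(-22, 51) + n(P(9, 8)) = -4 + ((⅛)*(-4 + 9*8)/9)² = -4 + ((⅛)*(⅑)*(-4 + 72))² = -4 + ((⅛)*(⅑)*68)² = -4 + (17/18)² = -4 + 289/324 = -1007/324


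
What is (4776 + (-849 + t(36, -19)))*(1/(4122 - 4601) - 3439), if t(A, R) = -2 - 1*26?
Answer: -6422752518/479 ≈ -1.3409e+7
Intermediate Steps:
t(A, R) = -28 (t(A, R) = -2 - 26 = -28)
(4776 + (-849 + t(36, -19)))*(1/(4122 - 4601) - 3439) = (4776 + (-849 - 28))*(1/(4122 - 4601) - 3439) = (4776 - 877)*(1/(-479) - 3439) = 3899*(-1/479 - 3439) = 3899*(-1647282/479) = -6422752518/479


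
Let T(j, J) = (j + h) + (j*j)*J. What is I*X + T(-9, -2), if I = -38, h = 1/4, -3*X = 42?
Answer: 1445/4 ≈ 361.25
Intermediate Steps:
X = -14 (X = -⅓*42 = -14)
h = ¼ ≈ 0.25000
T(j, J) = ¼ + j + J*j² (T(j, J) = (j + ¼) + (j*j)*J = (¼ + j) + j²*J = (¼ + j) + J*j² = ¼ + j + J*j²)
I*X + T(-9, -2) = -38*(-14) + (¼ - 9 - 2*(-9)²) = 532 + (¼ - 9 - 2*81) = 532 + (¼ - 9 - 162) = 532 - 683/4 = 1445/4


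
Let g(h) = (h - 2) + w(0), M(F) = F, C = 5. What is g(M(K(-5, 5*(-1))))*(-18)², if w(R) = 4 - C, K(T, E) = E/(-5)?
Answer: -648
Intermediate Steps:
K(T, E) = -E/5 (K(T, E) = E*(-⅕) = -E/5)
w(R) = -1 (w(R) = 4 - 1*5 = 4 - 5 = -1)
g(h) = -3 + h (g(h) = (h - 2) - 1 = (-2 + h) - 1 = -3 + h)
g(M(K(-5, 5*(-1))))*(-18)² = (-3 - (-1))*(-18)² = (-3 - ⅕*(-5))*324 = (-3 + 1)*324 = -2*324 = -648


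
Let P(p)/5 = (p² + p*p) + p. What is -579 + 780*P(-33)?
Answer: 8364921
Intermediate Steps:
P(p) = 5*p + 10*p² (P(p) = 5*((p² + p*p) + p) = 5*((p² + p²) + p) = 5*(2*p² + p) = 5*(p + 2*p²) = 5*p + 10*p²)
-579 + 780*P(-33) = -579 + 780*(5*(-33)*(1 + 2*(-33))) = -579 + 780*(5*(-33)*(1 - 66)) = -579 + 780*(5*(-33)*(-65)) = -579 + 780*10725 = -579 + 8365500 = 8364921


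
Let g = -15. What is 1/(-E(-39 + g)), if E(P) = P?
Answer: 1/54 ≈ 0.018519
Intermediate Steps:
1/(-E(-39 + g)) = 1/(-(-39 - 15)) = 1/(-1*(-54)) = 1/54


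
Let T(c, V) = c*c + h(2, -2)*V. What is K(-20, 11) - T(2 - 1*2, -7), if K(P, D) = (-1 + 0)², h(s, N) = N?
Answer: -13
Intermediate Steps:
K(P, D) = 1 (K(P, D) = (-1)² = 1)
T(c, V) = c² - 2*V (T(c, V) = c*c - 2*V = c² - 2*V)
K(-20, 11) - T(2 - 1*2, -7) = 1 - ((2 - 1*2)² - 2*(-7)) = 1 - ((2 - 2)² + 14) = 1 - (0² + 14) = 1 - (0 + 14) = 1 - 1*14 = 1 - 14 = -13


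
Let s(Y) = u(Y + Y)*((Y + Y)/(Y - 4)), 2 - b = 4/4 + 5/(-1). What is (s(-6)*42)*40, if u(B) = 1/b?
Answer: 336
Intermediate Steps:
b = 6 (b = 2 - (4/4 + 5/(-1)) = 2 - (4*(¼) + 5*(-1)) = 2 - (1 - 5) = 2 - 1*(-4) = 2 + 4 = 6)
u(B) = ⅙ (u(B) = 1/6 = ⅙)
s(Y) = Y/(3*(-4 + Y)) (s(Y) = ((Y + Y)/(Y - 4))/6 = ((2*Y)/(-4 + Y))/6 = (2*Y/(-4 + Y))/6 = Y/(3*(-4 + Y)))
(s(-6)*42)*40 = (((⅓)*(-6)/(-4 - 6))*42)*40 = (((⅓)*(-6)/(-10))*42)*40 = (((⅓)*(-6)*(-⅒))*42)*40 = ((⅕)*42)*40 = (42/5)*40 = 336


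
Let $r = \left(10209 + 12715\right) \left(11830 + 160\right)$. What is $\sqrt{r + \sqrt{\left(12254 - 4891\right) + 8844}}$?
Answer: $\sqrt{274858760 + \sqrt{16207}} \approx 16579.0$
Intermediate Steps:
$r = 274858760$ ($r = 22924 \cdot 11990 = 274858760$)
$\sqrt{r + \sqrt{\left(12254 - 4891\right) + 8844}} = \sqrt{274858760 + \sqrt{\left(12254 - 4891\right) + 8844}} = \sqrt{274858760 + \sqrt{7363 + 8844}} = \sqrt{274858760 + \sqrt{16207}}$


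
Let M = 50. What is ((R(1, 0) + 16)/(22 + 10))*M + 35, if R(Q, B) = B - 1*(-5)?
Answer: 1085/16 ≈ 67.813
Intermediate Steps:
R(Q, B) = 5 + B (R(Q, B) = B + 5 = 5 + B)
((R(1, 0) + 16)/(22 + 10))*M + 35 = (((5 + 0) + 16)/(22 + 10))*50 + 35 = ((5 + 16)/32)*50 + 35 = (21*(1/32))*50 + 35 = (21/32)*50 + 35 = 525/16 + 35 = 1085/16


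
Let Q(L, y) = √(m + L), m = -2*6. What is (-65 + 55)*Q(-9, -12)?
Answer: -10*I*√21 ≈ -45.826*I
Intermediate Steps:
m = -12
Q(L, y) = √(-12 + L)
(-65 + 55)*Q(-9, -12) = (-65 + 55)*√(-12 - 9) = -10*I*√21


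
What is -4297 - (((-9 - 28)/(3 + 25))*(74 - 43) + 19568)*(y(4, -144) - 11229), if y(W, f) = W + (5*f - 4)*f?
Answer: -50865470783/28 ≈ -1.8166e+9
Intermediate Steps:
y(W, f) = W + f*(-4 + 5*f) (y(W, f) = W + (-4 + 5*f)*f = W + f*(-4 + 5*f))
-4297 - (((-9 - 28)/(3 + 25))*(74 - 43) + 19568)*(y(4, -144) - 11229) = -4297 - (((-9 - 28)/(3 + 25))*(74 - 43) + 19568)*((4 - 4*(-144) + 5*(-144)**2) - 11229) = -4297 - (-37/28*31 + 19568)*((4 + 576 + 5*20736) - 11229) = -4297 - (-37*1/28*31 + 19568)*((4 + 576 + 103680) - 11229) = -4297 - (-37/28*31 + 19568)*(104260 - 11229) = -4297 - (-1147/28 + 19568)*93031 = -4297 - 546757*93031/28 = -4297 - 1*50865350467/28 = -4297 - 50865350467/28 = -50865470783/28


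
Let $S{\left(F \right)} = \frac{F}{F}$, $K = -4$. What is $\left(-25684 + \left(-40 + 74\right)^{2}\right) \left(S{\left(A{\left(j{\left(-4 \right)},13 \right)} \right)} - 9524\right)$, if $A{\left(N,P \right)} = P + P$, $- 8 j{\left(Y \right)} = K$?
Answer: $233580144$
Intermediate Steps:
$j{\left(Y \right)} = \frac{1}{2}$ ($j{\left(Y \right)} = \left(- \frac{1}{8}\right) \left(-4\right) = \frac{1}{2}$)
$A{\left(N,P \right)} = 2 P$
$S{\left(F \right)} = 1$
$\left(-25684 + \left(-40 + 74\right)^{2}\right) \left(S{\left(A{\left(j{\left(-4 \right)},13 \right)} \right)} - 9524\right) = \left(-25684 + \left(-40 + 74\right)^{2}\right) \left(1 - 9524\right) = \left(-25684 + 34^{2}\right) \left(-9523\right) = \left(-25684 + 1156\right) \left(-9523\right) = \left(-24528\right) \left(-9523\right) = 233580144$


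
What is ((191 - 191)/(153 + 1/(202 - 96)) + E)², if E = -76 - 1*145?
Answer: 48841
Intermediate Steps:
E = -221 (E = -76 - 145 = -221)
((191 - 191)/(153 + 1/(202 - 96)) + E)² = ((191 - 191)/(153 + 1/(202 - 96)) - 221)² = (0/(153 + 1/106) - 221)² = (0/(16219/106) - 221)² = (0*(106/16219) - 221)² = (0 - 221)² = (-221)² = 48841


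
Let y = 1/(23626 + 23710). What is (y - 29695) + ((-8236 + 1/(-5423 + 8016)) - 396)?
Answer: -4704342089167/122742248 ≈ -38327.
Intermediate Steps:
y = 1/47336 ≈ 2.1126e-5
(y - 29695) + ((-8236 + 1/(-5423 + 8016)) - 396) = (1/47336 - 29695) + ((-8236 + 1/(-5423 + 8016)) - 396) = -1405642519/47336 + ((-8236 + 1/2593) - 396) = -1405642519/47336 + (-21355947/2593 - 396) = -1405642519/47336 - 22382775/2593 = -4704342089167/122742248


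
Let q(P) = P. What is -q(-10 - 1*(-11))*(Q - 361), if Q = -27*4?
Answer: 469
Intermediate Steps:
Q = -108
-q(-10 - 1*(-11))*(Q - 361) = -(-10 - 1*(-11))*(-108 - 361) = -(-10 + 11)*(-469) = -(-469) = -1*(-469) = 469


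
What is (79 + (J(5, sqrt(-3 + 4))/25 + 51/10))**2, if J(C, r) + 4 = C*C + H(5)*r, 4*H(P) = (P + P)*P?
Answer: 4562496/625 ≈ 7300.0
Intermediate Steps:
H(P) = P**2/2 (H(P) = ((P + P)*P)/4 = ((2*P)*P)/4 = (2*P**2)/4 = P**2/2)
J(C, r) = -4 + C**2 + 25*r/2 (J(C, r) = -4 + (C*C + ((1/2)*5**2)*r) = -4 + (C**2 + ((1/2)*25)*r) = -4 + (C**2 + 25*r/2) = -4 + C**2 + 25*r/2)
(79 + (J(5, sqrt(-3 + 4))/25 + 51/10))**2 = (79 + ((-4 + 5**2 + 25*sqrt(-3 + 4)/2)/25 + 51/10))**2 = (79 + ((-4 + 25 + 25*sqrt(1)/2)*(1/25) + 51*(1/10)))**2 = (79 + ((-4 + 25 + (25/2)*1)*(1/25) + 51/10))**2 = (79 + ((-4 + 25 + 25/2)*(1/25) + 51/10))**2 = (79 + ((67/2)*(1/25) + 51/10))**2 = (79 + (67/50 + 51/10))**2 = (79 + 161/25)**2 = (2136/25)**2 = 4562496/625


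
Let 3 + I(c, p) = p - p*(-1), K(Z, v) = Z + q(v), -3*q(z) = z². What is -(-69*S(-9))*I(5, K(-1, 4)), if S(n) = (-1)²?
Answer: -1081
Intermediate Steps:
S(n) = 1
q(z) = -z²/3
K(Z, v) = Z - v²/3
I(c, p) = -3 + 2*p (I(c, p) = -3 + (p - p*(-1)) = -3 + (p - (-1)*p) = -3 + (p + p) = -3 + 2*p)
-(-69*S(-9))*I(5, K(-1, 4)) = -(-69*1)*(-3 + 2*(-1 - ⅓*4²)) = -(-69)*(-3 + 2*(-1 - ⅓*16)) = -(-69)*(-3 + 2*(-1 - 16/3)) = -(-69)*(-3 + 2*(-19/3)) = -(-69)*(-3 - 38/3) = -(-69)*(-47)/3 = -1*1081 = -1081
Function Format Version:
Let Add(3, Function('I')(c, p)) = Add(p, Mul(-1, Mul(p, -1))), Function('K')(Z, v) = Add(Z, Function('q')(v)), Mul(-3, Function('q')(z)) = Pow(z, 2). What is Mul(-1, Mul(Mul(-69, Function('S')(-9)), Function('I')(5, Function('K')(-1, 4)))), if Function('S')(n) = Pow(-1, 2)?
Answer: -1081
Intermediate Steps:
Function('S')(n) = 1
Function('q')(z) = Mul(Rational(-1, 3), Pow(z, 2))
Function('K')(Z, v) = Add(Z, Mul(Rational(-1, 3), Pow(v, 2)))
Function('I')(c, p) = Add(-3, Mul(2, p)) (Function('I')(c, p) = Add(-3, Add(p, Mul(-1, Mul(p, -1)))) = Add(-3, Add(p, Mul(-1, Mul(-1, p)))) = Add(-3, Add(p, p)) = Add(-3, Mul(2, p)))
Mul(-1, Mul(Mul(-69, Function('S')(-9)), Function('I')(5, Function('K')(-1, 4)))) = Mul(-1, Mul(Mul(-69, 1), Add(-3, Mul(2, Add(-1, Mul(Rational(-1, 3), Pow(4, 2))))))) = Mul(-1, Mul(-69, Add(-3, Mul(2, Add(-1, Mul(Rational(-1, 3), 16)))))) = Mul(-1, Mul(-69, Add(-3, Mul(2, Add(-1, Rational(-16, 3)))))) = Mul(-1, Mul(-69, Add(-3, Mul(2, Rational(-19, 3))))) = Mul(-1, Mul(-69, Add(-3, Rational(-38, 3)))) = Mul(-1, Mul(-69, Rational(-47, 3))) = Mul(-1, 1081) = -1081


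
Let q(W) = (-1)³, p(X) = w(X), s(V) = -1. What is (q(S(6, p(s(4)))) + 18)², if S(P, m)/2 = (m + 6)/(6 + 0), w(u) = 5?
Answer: 289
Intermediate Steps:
p(X) = 5
S(P, m) = 2 + m/3 (S(P, m) = 2*((m + 6)/(6 + 0)) = 2*((6 + m)/6) = 2*((6 + m)*(⅙)) = 2*(1 + m/6) = 2 + m/3)
q(W) = -1
(q(S(6, p(s(4)))) + 18)² = (-1 + 18)² = 17² = 289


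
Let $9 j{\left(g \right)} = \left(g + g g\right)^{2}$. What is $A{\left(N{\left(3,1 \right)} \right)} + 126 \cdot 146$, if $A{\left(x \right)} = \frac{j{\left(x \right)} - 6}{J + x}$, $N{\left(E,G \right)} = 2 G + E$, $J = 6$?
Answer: $\frac{202450}{11} \approx 18405.0$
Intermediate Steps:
$j{\left(g \right)} = \frac{\left(g + g^{2}\right)^{2}}{9}$ ($j{\left(g \right)} = \frac{\left(g + g g\right)^{2}}{9} = \frac{\left(g + g^{2}\right)^{2}}{9}$)
$N{\left(E,G \right)} = E + 2 G$
$A{\left(x \right)} = \frac{-6 + \frac{x^{2} \left(1 + x\right)^{2}}{9}}{6 + x}$ ($A{\left(x \right)} = \frac{\frac{x^{2} \left(1 + x\right)^{2}}{9} - 6}{6 + x} = \frac{-6 + \frac{x^{2} \left(1 + x\right)^{2}}{9}}{6 + x}$)
$A{\left(N{\left(3,1 \right)} \right)} + 126 \cdot 146 = \frac{-54 + \left(3 + 2 \cdot 1\right)^{2} \left(1 + \left(3 + 2 \cdot 1\right)\right)^{2}}{9 \left(6 + \left(3 + 2 \cdot 1\right)\right)} + 126 \cdot 146 = \frac{-54 + \left(3 + 2\right)^{2} \left(1 + \left(3 + 2\right)\right)^{2}}{9 \left(6 + \left(3 + 2\right)\right)} + 18396 = \frac{-54 + 5^{2} \left(1 + 5\right)^{2}}{9 \left(6 + 5\right)} + 18396 = \frac{-54 + 25 \cdot 6^{2}}{9 \cdot 11} + 18396 = \frac{1}{9} \cdot \frac{1}{11} \left(-54 + 25 \cdot 36\right) + 18396 = \frac{1}{9} \cdot \frac{1}{11} \left(-54 + 900\right) + 18396 = \frac{1}{9} \cdot \frac{1}{11} \cdot 846 + 18396 = \frac{94}{11} + 18396 = \frac{202450}{11}$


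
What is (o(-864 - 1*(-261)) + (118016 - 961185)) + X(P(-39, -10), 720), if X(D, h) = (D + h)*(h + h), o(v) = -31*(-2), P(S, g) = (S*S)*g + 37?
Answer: -21655427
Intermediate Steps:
P(S, g) = 37 + g*S² (P(S, g) = S²*g + 37 = g*S² + 37 = 37 + g*S²)
o(v) = 62
X(D, h) = 2*h*(D + h) (X(D, h) = (D + h)*(2*h) = 2*h*(D + h))
(o(-864 - 1*(-261)) + (118016 - 961185)) + X(P(-39, -10), 720) = (62 + (118016 - 961185)) + 2*720*((37 - 10*(-39)²) + 720) = (62 - 843169) + 2*720*((37 - 10*1521) + 720) = -843107 + 2*720*((37 - 15210) + 720) = -843107 + 2*720*(-15173 + 720) = -843107 + 2*720*(-14453) = -843107 - 20812320 = -21655427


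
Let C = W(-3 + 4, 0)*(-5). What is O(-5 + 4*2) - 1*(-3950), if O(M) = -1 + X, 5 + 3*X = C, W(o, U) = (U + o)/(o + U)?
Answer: 11837/3 ≈ 3945.7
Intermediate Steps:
W(o, U) = 1 (W(o, U) = (U + o)/(U + o) = 1)
C = -5 (C = 1*(-5) = -5)
X = -10/3 (X = -5/3 + (⅓)*(-5) = -5/3 - 5/3 = -10/3 ≈ -3.3333)
O(M) = -13/3 (O(M) = -1 - 10/3 = -13/3)
O(-5 + 4*2) - 1*(-3950) = -13/3 - 1*(-3950) = -13/3 + 3950 = 11837/3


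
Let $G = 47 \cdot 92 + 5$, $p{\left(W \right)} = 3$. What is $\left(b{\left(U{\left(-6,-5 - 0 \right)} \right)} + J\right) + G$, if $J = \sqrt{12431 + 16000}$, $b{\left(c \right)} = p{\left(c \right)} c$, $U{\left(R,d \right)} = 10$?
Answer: $4359 + 27 \sqrt{39} \approx 4527.6$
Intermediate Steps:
$b{\left(c \right)} = 3 c$
$J = 27 \sqrt{39}$ ($J = \sqrt{28431} = 27 \sqrt{39} \approx 168.61$)
$G = 4329$ ($G = 4324 + 5 = 4329$)
$\left(b{\left(U{\left(-6,-5 - 0 \right)} \right)} + J\right) + G = \left(3 \cdot 10 + 27 \sqrt{39}\right) + 4329 = \left(30 + 27 \sqrt{39}\right) + 4329 = 4359 + 27 \sqrt{39}$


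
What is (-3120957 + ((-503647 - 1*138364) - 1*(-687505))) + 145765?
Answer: -2929698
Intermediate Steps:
(-3120957 + ((-503647 - 1*138364) - 1*(-687505))) + 145765 = (-3120957 + ((-503647 - 138364) + 687505)) + 145765 = (-3120957 + (-642011 + 687505)) + 145765 = (-3120957 + 45494) + 145765 = -3075463 + 145765 = -2929698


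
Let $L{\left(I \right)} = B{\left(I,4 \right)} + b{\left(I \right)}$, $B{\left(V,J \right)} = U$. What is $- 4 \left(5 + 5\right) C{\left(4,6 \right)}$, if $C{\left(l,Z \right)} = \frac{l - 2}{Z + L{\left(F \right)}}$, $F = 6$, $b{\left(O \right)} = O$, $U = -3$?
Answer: $- \frac{80}{9} \approx -8.8889$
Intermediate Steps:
$B{\left(V,J \right)} = -3$
$L{\left(I \right)} = -3 + I$
$C{\left(l,Z \right)} = \frac{-2 + l}{3 + Z}$ ($C{\left(l,Z \right)} = \frac{l - 2}{Z + \left(-3 + 6\right)} = \frac{-2 + l}{Z + 3} = \frac{-2 + l}{3 + Z}$)
$- 4 \left(5 + 5\right) C{\left(4,6 \right)} = - 4 \left(5 + 5\right) \frac{-2 + 4}{3 + 6} = \left(-4\right) 10 \cdot \frac{1}{9} \cdot 2 = - 40 \cdot \frac{1}{9} \cdot 2 = \left(-40\right) \frac{2}{9} = - \frac{80}{9}$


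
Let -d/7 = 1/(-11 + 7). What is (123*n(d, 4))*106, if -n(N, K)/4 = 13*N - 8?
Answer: -769242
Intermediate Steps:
d = 7/4 (d = -7/(-11 + 7) = -7/(-4) = -7*(-¼) = 7/4 ≈ 1.7500)
n(N, K) = 32 - 52*N (n(N, K) = -4*(13*N - 8) = -4*(-8 + 13*N) = 32 - 52*N)
(123*n(d, 4))*106 = (123*(32 - 52*7/4))*106 = (123*(32 - 91))*106 = (123*(-59))*106 = -7257*106 = -769242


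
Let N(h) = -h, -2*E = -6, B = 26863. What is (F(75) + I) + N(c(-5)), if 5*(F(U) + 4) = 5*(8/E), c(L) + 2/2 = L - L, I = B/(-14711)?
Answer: -95300/44133 ≈ -2.1594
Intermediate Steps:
E = 3 (E = -1/2*(-6) = 3)
I = -26863/14711 (I = 26863/(-14711) = 26863*(-1/14711) = -26863/14711 ≈ -1.8260)
c(L) = -1 (c(L) = -1 + (L - L) = -1 + 0 = -1)
F(U) = -4/3 (F(U) = -4 + (5*(8/3))/5 = -4 + (1/5)*(40/3) = -4 + 8/3 = -4/3)
(F(75) + I) + N(c(-5)) = (-4/3 - 26863/14711) - 1*(-1) = -139433/44133 + 1 = -95300/44133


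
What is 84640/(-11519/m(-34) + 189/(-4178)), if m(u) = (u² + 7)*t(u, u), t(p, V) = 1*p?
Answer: 873942258040/2540809 ≈ 3.4396e+5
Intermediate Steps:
t(p, V) = p
m(u) = u*(7 + u²) (m(u) = (u² + 7)*u = (7 + u²)*u = u*(7 + u²))
84640/(-11519/m(-34) + 189/(-4178)) = 84640/(-11519*(-1/(34*(7 + (-34)²))) + 189/(-4178)) = 84640/(-11519*(-1/(34*(7 + 1156))) + 189*(-1/4178)) = 84640/(-11519/((-34*1163)) - 189/4178) = 84640/(-11519/(-39542) - 189/4178) = 84640/(-11519*(-1/39542) - 189/4178) = 84640/(11519/39542 - 189/4178) = 84640/(10163236/41301619) = 84640*(41301619/10163236) = 873942258040/2540809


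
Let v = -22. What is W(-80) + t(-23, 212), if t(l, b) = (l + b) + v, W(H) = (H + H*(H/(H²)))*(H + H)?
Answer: 12807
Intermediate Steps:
W(H) = 2*H*(1 + H) (W(H) = (H + H*(H/H²))*(2*H) = (H + H/H)*(2*H) = (H + 1)*(2*H) = (1 + H)*(2*H) = 2*H*(1 + H))
t(l, b) = -22 + b + l (t(l, b) = (l + b) - 22 = (b + l) - 22 = -22 + b + l)
W(-80) + t(-23, 212) = 2*(-80)*(1 - 80) + (-22 + 212 - 23) = 2*(-80)*(-79) + 167 = 12640 + 167 = 12807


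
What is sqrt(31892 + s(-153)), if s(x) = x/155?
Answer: sqrt(766181585)/155 ≈ 178.58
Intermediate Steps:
s(x) = x/155 (s(x) = x*(1/155) = x/155)
sqrt(31892 + s(-153)) = sqrt(31892 + (1/155)*(-153)) = sqrt(31892 - 153/155) = sqrt(4943107/155) = sqrt(766181585)/155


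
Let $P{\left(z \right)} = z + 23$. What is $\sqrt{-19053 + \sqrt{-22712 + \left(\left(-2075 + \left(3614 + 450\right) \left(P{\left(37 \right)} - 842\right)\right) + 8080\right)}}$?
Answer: $\sqrt{-19053 + i \sqrt{3194755}} \approx 6.4674 + 138.18 i$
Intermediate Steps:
$P{\left(z \right)} = 23 + z$
$\sqrt{-19053 + \sqrt{-22712 + \left(\left(-2075 + \left(3614 + 450\right) \left(P{\left(37 \right)} - 842\right)\right) + 8080\right)}} = \sqrt{-19053 + \sqrt{-22712 + \left(\left(-2075 + \left(3614 + 450\right) \left(\left(23 + 37\right) - 842\right)\right) + 8080\right)}} = \sqrt{-19053 + \sqrt{-22712 + \left(\left(-2075 + 4064 \left(60 - 842\right)\right) + 8080\right)}} = \sqrt{-19053 + \sqrt{-22712 + \left(\left(-2075 + 4064 \left(-782\right)\right) + 8080\right)}} = \sqrt{-19053 + \sqrt{-22712 + \left(\left(-2075 - 3178048\right) + 8080\right)}} = \sqrt{-19053 + \sqrt{-22712 + \left(-3180123 + 8080\right)}} = \sqrt{-19053 + \sqrt{-22712 - 3172043}} = \sqrt{-19053 + \sqrt{-3194755}} = \sqrt{-19053 + i \sqrt{3194755}}$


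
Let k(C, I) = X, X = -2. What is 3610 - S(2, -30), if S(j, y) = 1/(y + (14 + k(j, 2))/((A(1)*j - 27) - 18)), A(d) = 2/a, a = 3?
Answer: 14317391/3966 ≈ 3610.0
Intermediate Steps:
k(C, I) = -2
A(d) = ⅔ (A(d) = 2/3 = 2*(⅓) = ⅔)
S(j, y) = 1/(y + 12/(-45 + 2*j/3)) (S(j, y) = 1/(y + (14 - 2)/((2*j/3 - 27) - 18)) = 1/(y + 12/((-27 + 2*j/3) - 18)) = 1/(y + 12/(-45 + 2*j/3)))
3610 - S(2, -30) = 3610 - (-135 + 2*2)/(36 - 135*(-30) + 2*2*(-30)) = 3610 - (-135 + 4)/(36 + 4050 - 120) = 3610 - (-131)/3966 = 3610 - 1*(-131/3966) = 3610 + 131/3966 = 14317391/3966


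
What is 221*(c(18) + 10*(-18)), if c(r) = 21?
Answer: -35139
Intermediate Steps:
221*(c(18) + 10*(-18)) = 221*(21 + 10*(-18)) = 221*(21 - 180) = 221*(-159) = -35139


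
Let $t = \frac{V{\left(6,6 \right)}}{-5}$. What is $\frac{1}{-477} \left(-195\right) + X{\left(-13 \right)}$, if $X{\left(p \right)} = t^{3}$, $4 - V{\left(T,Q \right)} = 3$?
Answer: $\frac{7966}{19875} \approx 0.4008$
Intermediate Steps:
$V{\left(T,Q \right)} = 1$ ($V{\left(T,Q \right)} = 4 - 3 = 1$)
$t = - \frac{1}{5}$ ($t = 1 \frac{1}{-5} = 1 \left(- \frac{1}{5}\right) = - \frac{1}{5} \approx -0.2$)
$X{\left(p \right)} = - \frac{1}{125}$ ($X{\left(p \right)} = \left(- \frac{1}{5}\right)^{3} = - \frac{1}{125}$)
$\frac{1}{-477} \left(-195\right) + X{\left(-13 \right)} = \frac{1}{-477} \left(-195\right) - \frac{1}{125} = \left(- \frac{1}{477}\right) \left(-195\right) - \frac{1}{125} = \frac{65}{159} - \frac{1}{125} = \frac{7966}{19875}$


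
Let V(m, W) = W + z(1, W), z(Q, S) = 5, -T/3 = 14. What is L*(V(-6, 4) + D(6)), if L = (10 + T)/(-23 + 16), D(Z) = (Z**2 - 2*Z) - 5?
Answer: 128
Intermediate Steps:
T = -42 (T = -3*14 = -42)
D(Z) = -5 + Z**2 - 2*Z
V(m, W) = 5 + W (V(m, W) = W + 5 = 5 + W)
L = 32/7 (L = (10 - 42)/(-23 + 16) = -32/(-7) = -32*(-1/7) = 32/7 ≈ 4.5714)
L*(V(-6, 4) + D(6)) = 32*((5 + 4) + (-5 + 6**2 - 2*6))/7 = 32*(9 + (-5 + 36 - 12))/7 = 32*(9 + 19)/7 = (32/7)*28 = 128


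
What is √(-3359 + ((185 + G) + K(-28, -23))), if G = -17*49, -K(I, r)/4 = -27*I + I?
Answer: I*√6919 ≈ 83.181*I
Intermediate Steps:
K(I, r) = 104*I (K(I, r) = -4*(-27*I + I) = -(-104)*I = 104*I)
G = -833
√(-3359 + ((185 + G) + K(-28, -23))) = √(-3359 + ((185 - 833) + 104*(-28))) = √(-3359 + (-648 - 2912)) = √(-3359 - 3560) = √(-6919) = I*√6919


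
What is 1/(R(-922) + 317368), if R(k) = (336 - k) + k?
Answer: 1/317704 ≈ 3.1476e-6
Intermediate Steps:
R(k) = 336
1/(R(-922) + 317368) = 1/(336 + 317368) = 1/317704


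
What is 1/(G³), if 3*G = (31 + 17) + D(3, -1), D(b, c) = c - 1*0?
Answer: 27/103823 ≈ 0.00026006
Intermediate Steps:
D(b, c) = c (D(b, c) = c + 0 = c)
G = 47/3 (G = ((31 + 17) - 1)/3 = (48 - 1)/3 = (⅓)*47 = 47/3 ≈ 15.667)
1/(G³) = 1/((47/3)³) = 1/(103823/27) = 27/103823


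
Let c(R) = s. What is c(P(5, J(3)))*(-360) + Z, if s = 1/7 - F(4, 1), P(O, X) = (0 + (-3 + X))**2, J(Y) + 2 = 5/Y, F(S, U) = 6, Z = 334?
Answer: 17098/7 ≈ 2442.6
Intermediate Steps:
J(Y) = -2 + 5/Y
P(O, X) = (-3 + X)**2
s = -41/7 (s = 1/7 - 1*6 = 1/7 - 6 = -41/7 ≈ -5.8571)
c(R) = -41/7
c(P(5, J(3)))*(-360) + Z = -41/7*(-360) + 334 = 14760/7 + 334 = 17098/7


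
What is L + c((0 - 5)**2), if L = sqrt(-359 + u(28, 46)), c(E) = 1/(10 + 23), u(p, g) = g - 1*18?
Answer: 1/33 + I*sqrt(331) ≈ 0.030303 + 18.193*I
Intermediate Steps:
u(p, g) = -18 + g (u(p, g) = g - 18 = -18 + g)
c(E) = 1/33
L = I*sqrt(331) (L = sqrt(-359 + (-18 + 46)) = sqrt(-359 + 28) = sqrt(-331) = I*sqrt(331) ≈ 18.193*I)
L + c((0 - 5)**2) = I*sqrt(331) + 1/33 = 1/33 + I*sqrt(331)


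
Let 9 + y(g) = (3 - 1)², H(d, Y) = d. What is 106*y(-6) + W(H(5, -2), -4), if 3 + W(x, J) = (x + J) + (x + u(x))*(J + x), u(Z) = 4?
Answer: -523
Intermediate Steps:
W(x, J) = -3 + J + x + (4 + x)*(J + x) (W(x, J) = -3 + ((x + J) + (x + 4)*(J + x)) = -3 + ((J + x) + (4 + x)*(J + x)) = -3 + (J + x + (4 + x)*(J + x)) = -3 + J + x + (4 + x)*(J + x))
y(g) = -5 (y(g) = -9 + (3 - 1)² = -9 + 2² = -9 + 4 = -5)
106*y(-6) + W(H(5, -2), -4) = 106*(-5) + (-3 + 5² + 5*(-4) + 5*5 - 4*5) = -530 + (-3 + 25 - 20 + 25 - 20) = -530 + 7 = -523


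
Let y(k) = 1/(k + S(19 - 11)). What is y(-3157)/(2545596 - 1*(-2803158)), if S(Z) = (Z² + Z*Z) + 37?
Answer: -1/16003471968 ≈ -6.2486e-11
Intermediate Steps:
S(Z) = 37 + 2*Z² (S(Z) = (Z² + Z²) + 37 = 2*Z² + 37 = 37 + 2*Z²)
y(k) = 1/(165 + k) (y(k) = 1/(k + (37 + 2*(19 - 11)²)) = 1/(k + (37 + 2*8²)) = 1/(k + (37 + 2*64)) = 1/(k + (37 + 128)) = 1/(k + 165) = 1/(165 + k))
y(-3157)/(2545596 - 1*(-2803158)) = 1/((165 - 3157)*(2545596 - 1*(-2803158))) = 1/((-2992)*(2545596 + 2803158)) = -1/2992/5348754 = -1/2992*1/5348754 = -1/16003471968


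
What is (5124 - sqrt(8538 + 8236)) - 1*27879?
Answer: -22755 - sqrt(16774) ≈ -22885.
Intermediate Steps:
(5124 - sqrt(8538 + 8236)) - 1*27879 = (5124 - sqrt(16774)) - 27879 = -22755 - sqrt(16774)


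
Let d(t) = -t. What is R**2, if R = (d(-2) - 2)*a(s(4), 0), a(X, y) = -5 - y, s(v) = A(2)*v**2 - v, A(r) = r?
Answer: 0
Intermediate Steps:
s(v) = -v + 2*v**2 (s(v) = 2*v**2 - v = -v + 2*v**2)
R = 0 (R = (-1*(-2) - 2)*(-5 - 1*0) = (2 - 2)*(-5 + 0) = 0*(-5) = 0)
R**2 = 0**2 = 0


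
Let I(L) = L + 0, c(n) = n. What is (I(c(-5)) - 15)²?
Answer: 400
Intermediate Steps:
I(L) = L
(I(c(-5)) - 15)² = (-5 - 15)² = (-20)² = 400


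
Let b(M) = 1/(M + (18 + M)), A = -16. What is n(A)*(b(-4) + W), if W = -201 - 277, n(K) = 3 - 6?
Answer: 14337/10 ≈ 1433.7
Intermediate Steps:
b(M) = 1/(18 + 2*M)
n(K) = -3
W = -478
n(A)*(b(-4) + W) = -3*(1/(2*(9 - 4)) - 478) = -3*((½)/5 - 478) = -3*((½)*(⅕) - 478) = -3*(⅒ - 478) = -3*(-4779/10) = 14337/10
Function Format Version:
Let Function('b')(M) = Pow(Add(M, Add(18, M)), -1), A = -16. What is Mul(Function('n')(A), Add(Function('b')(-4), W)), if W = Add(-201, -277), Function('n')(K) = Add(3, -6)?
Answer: Rational(14337, 10) ≈ 1433.7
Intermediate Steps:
Function('b')(M) = Pow(Add(18, Mul(2, M)), -1)
Function('n')(K) = -3
W = -478
Mul(Function('n')(A), Add(Function('b')(-4), W)) = Mul(-3, Add(Mul(Rational(1, 2), Pow(Add(9, -4), -1)), -478)) = Mul(-3, Add(Mul(Rational(1, 2), Pow(5, -1)), -478)) = Mul(-3, Add(Mul(Rational(1, 2), Rational(1, 5)), -478)) = Mul(-3, Add(Rational(1, 10), -478)) = Mul(-3, Rational(-4779, 10)) = Rational(14337, 10)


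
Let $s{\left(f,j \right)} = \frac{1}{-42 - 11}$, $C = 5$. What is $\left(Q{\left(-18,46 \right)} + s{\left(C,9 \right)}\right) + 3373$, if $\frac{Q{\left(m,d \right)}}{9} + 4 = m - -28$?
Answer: $\frac{181630}{53} \approx 3427.0$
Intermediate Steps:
$s{\left(f,j \right)} = - \frac{1}{53}$ ($s{\left(f,j \right)} = \frac{1}{-53} = - \frac{1}{53}$)
$Q{\left(m,d \right)} = 216 + 9 m$ ($Q{\left(m,d \right)} = -36 + 9 \left(m - -28\right) = -36 + 9 \left(m + 28\right) = -36 + 9 \left(28 + m\right) = -36 + \left(252 + 9 m\right) = 216 + 9 m$)
$\left(Q{\left(-18,46 \right)} + s{\left(C,9 \right)}\right) + 3373 = \left(\left(216 + 9 \left(-18\right)\right) - \frac{1}{53}\right) + 3373 = \left(\left(216 - 162\right) - \frac{1}{53}\right) + 3373 = \left(54 - \frac{1}{53}\right) + 3373 = \frac{2861}{53} + 3373 = \frac{181630}{53}$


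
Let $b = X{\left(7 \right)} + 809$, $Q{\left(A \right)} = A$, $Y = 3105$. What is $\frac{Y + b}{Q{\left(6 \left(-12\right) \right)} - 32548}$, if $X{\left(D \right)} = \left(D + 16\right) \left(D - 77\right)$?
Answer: $- \frac{576}{8155} \approx -0.070632$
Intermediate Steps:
$X{\left(D \right)} = \left(-77 + D\right) \left(16 + D\right)$ ($X{\left(D \right)} = \left(16 + D\right) \left(-77 + D\right) = \left(-77 + D\right) \left(16 + D\right)$)
$b = -801$ ($b = \left(-1232 + 7^{2} - 427\right) + 809 = \left(-1232 + 49 - 427\right) + 809 = -1610 + 809 = -801$)
$\frac{Y + b}{Q{\left(6 \left(-12\right) \right)} - 32548} = \frac{3105 - 801}{6 \left(-12\right) - 32548} = \frac{2304}{-72 - 32548} = \frac{2304}{-32620} = 2304 \left(- \frac{1}{32620}\right) = - \frac{576}{8155}$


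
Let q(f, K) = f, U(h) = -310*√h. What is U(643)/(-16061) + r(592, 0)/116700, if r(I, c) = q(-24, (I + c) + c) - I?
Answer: -154/29175 + 310*√643/16061 ≈ 0.48416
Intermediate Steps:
r(I, c) = -24 - I
U(643)/(-16061) + r(592, 0)/116700 = -310*√643/(-16061) + (-24 - 1*592)/116700 = -310*√643*(-1/16061) + (-24 - 592)*(1/116700) = 310*√643/16061 - 616*1/116700 = 310*√643/16061 - 154/29175 = -154/29175 + 310*√643/16061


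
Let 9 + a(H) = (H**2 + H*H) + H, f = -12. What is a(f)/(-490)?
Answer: -267/490 ≈ -0.54490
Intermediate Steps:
a(H) = -9 + H + 2*H**2 (a(H) = -9 + ((H**2 + H*H) + H) = -9 + ((H**2 + H**2) + H) = -9 + (2*H**2 + H) = -9 + (H + 2*H**2) = -9 + H + 2*H**2)
a(f)/(-490) = (-9 - 12 + 2*(-12)**2)/(-490) = (-9 - 12 + 2*144)*(-1/490) = (-9 - 12 + 288)*(-1/490) = 267*(-1/490) = -267/490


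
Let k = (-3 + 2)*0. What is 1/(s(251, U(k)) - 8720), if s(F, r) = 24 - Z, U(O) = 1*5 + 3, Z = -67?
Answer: -1/8629 ≈ -0.00011589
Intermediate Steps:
k = 0 (k = -1*0 = 0)
U(O) = 8 (U(O) = 5 + 3 = 8)
s(F, r) = 91 (s(F, r) = 24 - 1*(-67) = 24 + 67 = 91)
1/(s(251, U(k)) - 8720) = 1/(91 - 8720) = 1/(-8629) = -1/8629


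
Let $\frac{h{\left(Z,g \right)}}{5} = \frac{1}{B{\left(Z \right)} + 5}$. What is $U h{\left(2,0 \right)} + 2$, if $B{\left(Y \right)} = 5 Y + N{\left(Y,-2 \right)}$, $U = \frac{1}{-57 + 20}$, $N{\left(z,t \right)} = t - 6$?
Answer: $\frac{513}{259} \approx 1.9807$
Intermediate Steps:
$N{\left(z,t \right)} = -6 + t$ ($N{\left(z,t \right)} = t - 6 = -6 + t$)
$U = - \frac{1}{37}$ ($U = \frac{1}{-37} = - \frac{1}{37} \approx -0.027027$)
$B{\left(Y \right)} = -8 + 5 Y$ ($B{\left(Y \right)} = 5 Y - 8 = -8 + 5 Y$)
$h{\left(Z,g \right)} = \frac{5}{-3 + 5 Z}$ ($h{\left(Z,g \right)} = \frac{5}{\left(-8 + 5 Z\right) + 5} = \frac{5}{-3 + 5 Z}$)
$U h{\left(2,0 \right)} + 2 = - \frac{5 \frac{1}{-3 + 5 \cdot 2}}{37} + 2 = - \frac{5 \frac{1}{-3 + 10}}{37} + 2 = - \frac{5 \cdot \frac{1}{7}}{37} + 2 = \left(- \frac{1}{37}\right) \frac{5}{7} + 2 = - \frac{5}{259} + 2 = \frac{513}{259}$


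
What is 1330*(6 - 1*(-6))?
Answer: 15960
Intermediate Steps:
1330*(6 - 1*(-6)) = 1330*(6 + 6) = 1330*12 = 15960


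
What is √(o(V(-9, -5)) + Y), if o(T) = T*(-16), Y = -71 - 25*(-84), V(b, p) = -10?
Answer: √2189 ≈ 46.787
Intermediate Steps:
Y = 2029 (Y = -71 + 2100 = 2029)
o(T) = -16*T
√(o(V(-9, -5)) + Y) = √(-16*(-10) + 2029) = √(160 + 2029) = √2189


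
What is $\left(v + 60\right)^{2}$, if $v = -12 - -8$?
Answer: $3136$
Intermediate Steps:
$v = -4$ ($v = -12 + 8 = -4$)
$\left(v + 60\right)^{2} = \left(-4 + 60\right)^{2} = 56^{2} = 3136$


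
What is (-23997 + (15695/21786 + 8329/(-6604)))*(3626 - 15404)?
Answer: 260674322837441/922274 ≈ 2.8264e+8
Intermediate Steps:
(-23997 + (15695/21786 + 8329/(-6604)))*(3626 - 15404) = (-23997 + (15695*(1/21786) + 8329*(-1/6604)))*(-11778) = (-23997 + (15695/21786 - 8329/6604))*(-11778) = (-23997 - 38902907/71937372)*(-11778) = -1726320018791/71937372*(-11778) = 260674322837441/922274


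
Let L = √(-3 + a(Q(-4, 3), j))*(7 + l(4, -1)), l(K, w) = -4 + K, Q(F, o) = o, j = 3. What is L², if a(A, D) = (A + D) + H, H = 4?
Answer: 343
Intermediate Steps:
a(A, D) = 4 + A + D (a(A, D) = (A + D) + 4 = 4 + A + D)
L = 7*√7 (L = √(-3 + (4 + 3 + 3))*(7 + (-4 + 4)) = √(-3 + 10)*(7 + 0) = √7*7 = 7*√7 ≈ 18.520)
L² = (7*√7)² = 343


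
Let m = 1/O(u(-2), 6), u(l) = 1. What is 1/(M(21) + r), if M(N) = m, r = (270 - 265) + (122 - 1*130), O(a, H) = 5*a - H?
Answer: -¼ ≈ -0.25000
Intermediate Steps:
O(a, H) = -H + 5*a
m = -1 (m = 1/(-1*6 + 5*1) = 1/(-6 + 5) = 1/(-1) = -1)
r = -3 (r = 5 + (122 - 130) = 5 - 8 = -3)
M(N) = -1
1/(M(21) + r) = 1/(-1 - 3) = 1/(-4) = -¼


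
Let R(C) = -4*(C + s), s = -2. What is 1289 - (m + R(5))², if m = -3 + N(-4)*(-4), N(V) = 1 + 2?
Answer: 560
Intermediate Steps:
N(V) = 3
m = -15 (m = -3 + 3*(-4) = -3 - 12 = -15)
R(C) = 8 - 4*C (R(C) = -4*(C - 2) = -4*(-2 + C) = 8 - 4*C)
1289 - (m + R(5))² = 1289 - (-15 + (8 - 4*5))² = 1289 - (-15 + (8 - 20))² = 1289 - (-15 - 12)² = 1289 - 1*(-27)² = 1289 - 1*729 = 1289 - 729 = 560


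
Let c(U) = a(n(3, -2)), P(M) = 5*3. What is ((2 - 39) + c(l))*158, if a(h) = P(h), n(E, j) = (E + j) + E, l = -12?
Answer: -3476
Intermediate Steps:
n(E, j) = j + 2*E
P(M) = 15
a(h) = 15
c(U) = 15
((2 - 39) + c(l))*158 = ((2 - 39) + 15)*158 = (-37 + 15)*158 = -22*158 = -3476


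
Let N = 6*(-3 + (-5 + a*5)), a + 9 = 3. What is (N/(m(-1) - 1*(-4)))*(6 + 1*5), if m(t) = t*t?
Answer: -2508/5 ≈ -501.60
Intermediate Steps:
m(t) = t²
a = -6 (a = -9 + 3 = -6)
N = -228 (N = 6*(-3 + (-5 - 6*5)) = 6*(-3 + (-5 - 30)) = 6*(-3 - 35) = 6*(-38) = -228)
(N/(m(-1) - 1*(-4)))*(6 + 1*5) = (-228/((-1)² - 1*(-4)))*(6 + 1*5) = (-228/(1 + 4))*(6 + 5) = -228/5*11 = -2508/5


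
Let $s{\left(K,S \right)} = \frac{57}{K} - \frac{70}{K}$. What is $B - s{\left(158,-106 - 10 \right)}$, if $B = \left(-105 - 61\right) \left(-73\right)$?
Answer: $\frac{1914657}{158} \approx 12118.0$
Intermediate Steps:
$s{\left(K,S \right)} = - \frac{13}{K}$
$B = 12118$ ($B = \left(-166\right) \left(-73\right) = 12118$)
$B - s{\left(158,-106 - 10 \right)} = 12118 - - \frac{13}{158} = 12118 + \frac{13}{158} = \frac{1914657}{158}$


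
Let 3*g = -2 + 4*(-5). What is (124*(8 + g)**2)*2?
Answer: 992/9 ≈ 110.22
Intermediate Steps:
g = -22/3 (g = (-2 + 4*(-5))/3 = (-2 - 20)/3 = (1/3)*(-22) = -22/3 ≈ -7.3333)
(124*(8 + g)**2)*2 = (124*(8 - 22/3)**2)*2 = (124*(2/3)**2)*2 = (124*(4/9))*2 = (496/9)*2 = 992/9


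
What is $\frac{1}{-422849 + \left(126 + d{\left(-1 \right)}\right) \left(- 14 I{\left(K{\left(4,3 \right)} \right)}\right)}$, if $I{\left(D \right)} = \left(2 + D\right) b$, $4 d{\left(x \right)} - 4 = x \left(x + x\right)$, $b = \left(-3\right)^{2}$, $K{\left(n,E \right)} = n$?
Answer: $- \frac{1}{519239} \approx -1.9259 \cdot 10^{-6}$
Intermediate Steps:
$b = 9$
$d{\left(x \right)} = 1 + \frac{x^{2}}{2}$ ($d{\left(x \right)} = 1 + \frac{x \left(x + x\right)}{4} = 1 + \frac{x 2 x}{4} = 1 + \frac{2 x^{2}}{4} = 1 + \frac{x^{2}}{2}$)
$I{\left(D \right)} = 18 + 9 D$ ($I{\left(D \right)} = \left(2 + D\right) 9 = 18 + 9 D$)
$\frac{1}{-422849 + \left(126 + d{\left(-1 \right)}\right) \left(- 14 I{\left(K{\left(4,3 \right)} \right)}\right)} = \frac{1}{-422849 + \left(126 + \left(1 + \frac{\left(-1\right)^{2}}{2}\right)\right) \left(- 14 \left(18 + 9 \cdot 4\right)\right)} = \frac{1}{-422849 + \left(126 + \left(1 + \frac{1}{2} \cdot 1\right)\right) \left(- 14 \left(18 + 36\right)\right)} = \frac{1}{-422849 + \left(126 + \left(1 + \frac{1}{2}\right)\right) \left(\left(-14\right) 54\right)} = \frac{1}{-422849 + \left(126 + \frac{3}{2}\right) \left(-756\right)} = \frac{1}{-422849 + \frac{255}{2} \left(-756\right)} = \frac{1}{-422849 - 96390} = \frac{1}{-519239} = - \frac{1}{519239}$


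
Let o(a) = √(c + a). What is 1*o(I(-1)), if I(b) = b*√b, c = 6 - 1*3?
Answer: √(3 - I) ≈ 1.7553 - 0.28485*I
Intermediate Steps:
c = 3 (c = 6 - 3 = 3)
I(b) = b^(3/2)
o(a) = √(3 + a)
1*o(I(-1)) = 1*√(3 + (-1)^(3/2)) = 1*√(3 - I) = √(3 - I)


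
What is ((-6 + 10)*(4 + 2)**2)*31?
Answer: 4464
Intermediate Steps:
((-6 + 10)*(4 + 2)**2)*31 = (4*6**2)*31 = (4*36)*31 = 144*31 = 4464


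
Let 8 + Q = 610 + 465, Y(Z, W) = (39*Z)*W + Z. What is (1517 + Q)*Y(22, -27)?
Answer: -59804096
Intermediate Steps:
Y(Z, W) = Z + 39*W*Z (Y(Z, W) = 39*W*Z + Z = Z + 39*W*Z)
Q = 1067 (Q = -8 + (610 + 465) = -8 + 1075 = 1067)
(1517 + Q)*Y(22, -27) = (1517 + 1067)*(22*(1 + 39*(-27))) = 2584*(22*(1 - 1053)) = 2584*(22*(-1052)) = 2584*(-23144) = -59804096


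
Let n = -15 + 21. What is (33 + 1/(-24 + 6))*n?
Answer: 593/3 ≈ 197.67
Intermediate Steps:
n = 6
(33 + 1/(-24 + 6))*n = (33 + 1/(-24 + 6))*6 = (33 + 1/(-18))*6 = (33 - 1/18)*6 = (593/18)*6 = 593/3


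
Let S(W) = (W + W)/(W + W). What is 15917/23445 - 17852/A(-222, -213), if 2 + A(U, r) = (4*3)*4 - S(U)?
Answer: -1856995/4689 ≈ -396.03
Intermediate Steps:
S(W) = 1 (S(W) = (2*W)/((2*W)) = (2*W)*(1/(2*W)) = 1)
A(U, r) = 45 (A(U, r) = -2 + ((4*3)*4 - 1*1) = -2 + (12*4 - 1) = -2 + (48 - 1) = -2 + 47 = 45)
15917/23445 - 17852/A(-222, -213) = 15917/23445 - 17852/45 = -1856995/4689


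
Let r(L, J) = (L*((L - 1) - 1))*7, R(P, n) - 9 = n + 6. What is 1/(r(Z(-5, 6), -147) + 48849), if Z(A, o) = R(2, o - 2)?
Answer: 1/51110 ≈ 1.9566e-5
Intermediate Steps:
R(P, n) = 15 + n (R(P, n) = 9 + (n + 6) = 9 + (6 + n) = 15 + n)
Z(A, o) = 13 + o (Z(A, o) = 15 + (o - 2) = 15 + (-2 + o) = 13 + o)
r(L, J) = 7*L*(-2 + L) (r(L, J) = (L*((-1 + L) - 1))*7 = (L*(-2 + L))*7 = 7*L*(-2 + L))
1/(r(Z(-5, 6), -147) + 48849) = 1/(7*(13 + 6)*(-2 + (13 + 6)) + 48849) = 1/(7*19*(-2 + 19) + 48849) = 1/(7*19*17 + 48849) = 1/(2261 + 48849) = 1/51110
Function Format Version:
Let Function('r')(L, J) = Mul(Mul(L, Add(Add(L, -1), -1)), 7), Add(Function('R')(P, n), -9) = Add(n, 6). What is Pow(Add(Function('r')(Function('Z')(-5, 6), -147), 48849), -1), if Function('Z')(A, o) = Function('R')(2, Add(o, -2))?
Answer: Rational(1, 51110) ≈ 1.9566e-5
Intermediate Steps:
Function('R')(P, n) = Add(15, n) (Function('R')(P, n) = Add(9, Add(n, 6)) = Add(9, Add(6, n)) = Add(15, n))
Function('Z')(A, o) = Add(13, o) (Function('Z')(A, o) = Add(15, Add(o, -2)) = Add(15, Add(-2, o)) = Add(13, o))
Function('r')(L, J) = Mul(7, L, Add(-2, L)) (Function('r')(L, J) = Mul(Mul(L, Add(Add(-1, L), -1)), 7) = Mul(Mul(L, Add(-2, L)), 7) = Mul(7, L, Add(-2, L)))
Pow(Add(Function('r')(Function('Z')(-5, 6), -147), 48849), -1) = Pow(Add(Mul(7, Add(13, 6), Add(-2, Add(13, 6))), 48849), -1) = Pow(Add(Mul(7, 19, Add(-2, 19)), 48849), -1) = Pow(Add(Mul(7, 19, 17), 48849), -1) = Pow(Add(2261, 48849), -1) = Pow(51110, -1) = Rational(1, 51110)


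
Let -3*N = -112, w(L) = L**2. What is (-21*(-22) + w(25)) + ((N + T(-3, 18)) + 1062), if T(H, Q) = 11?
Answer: 6592/3 ≈ 2197.3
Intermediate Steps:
N = 112/3 (N = -1/3*(-112) = 112/3 ≈ 37.333)
(-21*(-22) + w(25)) + ((N + T(-3, 18)) + 1062) = (-21*(-22) + 25**2) + ((112/3 + 11) + 1062) = (462 + 625) + (145/3 + 1062) = 1087 + 3331/3 = 6592/3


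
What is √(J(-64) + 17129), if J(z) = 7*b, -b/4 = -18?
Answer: √17633 ≈ 132.79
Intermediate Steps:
b = 72 (b = -4*(-18) = 72)
J(z) = 504 (J(z) = 7*72 = 504)
√(J(-64) + 17129) = √(504 + 17129) = √17633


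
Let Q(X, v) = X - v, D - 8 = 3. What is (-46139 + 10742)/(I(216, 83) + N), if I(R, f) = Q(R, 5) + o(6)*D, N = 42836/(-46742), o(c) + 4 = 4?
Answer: -275754429/1636621 ≈ -168.49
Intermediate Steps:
D = 11 (D = 8 + 3 = 11)
o(c) = 0 (o(c) = -4 + 4 = 0)
N = -21418/23371 (N = 42836*(-1/46742) = -21418/23371 ≈ -0.91644)
I(R, f) = -5 + R (I(R, f) = (R - 1*5) + 0*11 = (R - 5) + 0 = (-5 + R) + 0 = -5 + R)
(-46139 + 10742)/(I(216, 83) + N) = (-46139 + 10742)/((-5 + 216) - 21418/23371) = -35397/(211 - 21418/23371) = -35397/4909863/23371 = -35397*23371/4909863 = -275754429/1636621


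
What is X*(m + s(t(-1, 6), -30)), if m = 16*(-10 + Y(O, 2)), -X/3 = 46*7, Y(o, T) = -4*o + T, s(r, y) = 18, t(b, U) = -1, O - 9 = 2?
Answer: 786324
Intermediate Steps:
O = 11 (O = 9 + 2 = 11)
Y(o, T) = T - 4*o
X = -966 (X = -138*7 = -3*322 = -966)
m = -832 (m = 16*(-10 + (2 - 4*11)) = 16*(-10 + (2 - 44)) = 16*(-10 - 42) = 16*(-52) = -832)
X*(m + s(t(-1, 6), -30)) = -966*(-832 + 18) = -966*(-814) = 786324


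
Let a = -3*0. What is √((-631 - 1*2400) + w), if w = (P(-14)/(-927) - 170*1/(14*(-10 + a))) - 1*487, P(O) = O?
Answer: I*√65813815858/4326 ≈ 59.302*I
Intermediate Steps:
a = 0
w = -6304331/12978 (w = (-14/(-927) - 170*1/(14*(-10 + 0))) - 1*487 = (-14*(-1/927) - 170/((-10*14))) - 487 = (14/927 - 170/(-140)) - 487 = (14/927 - 170*(-1/140)) - 487 = (14/927 + 17/14) - 487 = 15955/12978 - 487 = -6304331/12978 ≈ -485.77)
√((-631 - 1*2400) + w) = √((-631 - 1*2400) - 6304331/12978) = √((-631 - 2400) - 6304331/12978) = √(-3031 - 6304331/12978) = √(-45640649/12978) = I*√65813815858/4326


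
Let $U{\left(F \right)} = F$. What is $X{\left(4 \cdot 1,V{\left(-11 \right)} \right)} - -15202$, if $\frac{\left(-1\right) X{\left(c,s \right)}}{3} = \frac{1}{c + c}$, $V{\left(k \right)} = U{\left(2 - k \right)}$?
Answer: $\frac{121613}{8} \approx 15202.0$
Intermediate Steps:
$V{\left(k \right)} = 2 - k$
$X{\left(c,s \right)} = - \frac{3}{2 c}$ ($X{\left(c,s \right)} = - \frac{3}{c + c} = - \frac{3}{2 c}$)
$X{\left(4 \cdot 1,V{\left(-11 \right)} \right)} - -15202 = - \frac{3}{2 \cdot 4 \cdot 1} - -15202 = - \frac{3}{2 \cdot 4} + 15202 = \left(- \frac{3}{2}\right) \frac{1}{4} + 15202 = - \frac{3}{8} + 15202 = \frac{121613}{8}$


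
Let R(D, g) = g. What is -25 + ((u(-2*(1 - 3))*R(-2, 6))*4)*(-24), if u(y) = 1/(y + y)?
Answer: -97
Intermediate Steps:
u(y) = 1/(2*y)
-25 + ((u(-2*(1 - 3))*R(-2, 6))*4)*(-24) = -25 + (((1/(2*((-2*(1 - 3)))))*6)*4)*(-24) = -25 + (((1/(2*((-2*(-2)))))*6)*4)*(-24) = -25 + ((((½)/4)*6)*4)*(-24) = -25 + ((((½)*(¼))*6)*4)*(-24) = -25 + (((⅛)*6)*4)*(-24) = -25 + ((¾)*4)*(-24) = -25 + 3*(-24) = -25 - 72 = -97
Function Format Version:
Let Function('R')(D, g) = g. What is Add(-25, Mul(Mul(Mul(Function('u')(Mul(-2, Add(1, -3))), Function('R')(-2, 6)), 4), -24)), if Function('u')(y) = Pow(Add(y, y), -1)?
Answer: -97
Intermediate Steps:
Function('u')(y) = Mul(Rational(1, 2), Pow(y, -1)) (Function('u')(y) = Pow(Mul(2, y), -1) = Mul(Rational(1, 2), Pow(y, -1)))
Add(-25, Mul(Mul(Mul(Function('u')(Mul(-2, Add(1, -3))), Function('R')(-2, 6)), 4), -24)) = Add(-25, Mul(Mul(Mul(Mul(Rational(1, 2), Pow(Mul(-2, Add(1, -3)), -1)), 6), 4), -24)) = Add(-25, Mul(Mul(Mul(Mul(Rational(1, 2), Pow(Mul(-2, -2), -1)), 6), 4), -24)) = Add(-25, Mul(Mul(Mul(Mul(Rational(1, 2), Pow(4, -1)), 6), 4), -24)) = Add(-25, Mul(Mul(Mul(Mul(Rational(1, 2), Rational(1, 4)), 6), 4), -24)) = Add(-25, Mul(Mul(Mul(Rational(1, 8), 6), 4), -24)) = Add(-25, Mul(Mul(Rational(3, 4), 4), -24)) = Add(-25, Mul(3, -24)) = Add(-25, -72) = -97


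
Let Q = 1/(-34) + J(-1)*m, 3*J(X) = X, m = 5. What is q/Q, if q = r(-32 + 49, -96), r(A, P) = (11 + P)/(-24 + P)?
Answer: -289/692 ≈ -0.41763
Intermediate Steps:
J(X) = X/3
r(A, P) = (11 + P)/(-24 + P)
q = 17/24 (q = (11 - 96)/(-24 - 96) = -85/(-120) = -1/120*(-85) = 17/24 ≈ 0.70833)
Q = -173/102 (Q = 1/(-34) + ((1/3)*(-1))*5 = -1/34 - 1/3*5 = -1/34 - 5/3 = -173/102 ≈ -1.6961)
q/Q = 17/(24*(-173/102)) = (17/24)*(-102/173) = -289/692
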